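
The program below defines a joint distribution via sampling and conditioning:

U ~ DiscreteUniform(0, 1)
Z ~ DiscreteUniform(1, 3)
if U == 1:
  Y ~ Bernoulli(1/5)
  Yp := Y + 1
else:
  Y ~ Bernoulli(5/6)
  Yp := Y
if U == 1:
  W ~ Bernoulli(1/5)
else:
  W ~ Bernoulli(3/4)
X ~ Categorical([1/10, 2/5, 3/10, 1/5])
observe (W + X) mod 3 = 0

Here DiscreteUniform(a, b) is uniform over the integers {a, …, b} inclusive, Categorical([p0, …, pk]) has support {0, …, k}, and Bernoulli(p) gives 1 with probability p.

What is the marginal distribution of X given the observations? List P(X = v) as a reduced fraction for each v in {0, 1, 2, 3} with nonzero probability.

P(X=0) = 7/40, P(X=2) = 19/40, P(X=3) = 7/20

Enumerate traces; 36 have nonzero weight after conditioning:
  (U=0, Z=1, Y=0, W=0, X=0) weight 1/1440
  (U=0, Z=1, Y=0, W=0, X=3) weight 1/720
  (U=0, Z=1, Y=0, W=1, X=2) weight 1/160
  (U=0, Z=1, Y=1, W=0, X=0) weight 1/288
  (U=0, Z=1, Y=1, W=0, X=3) weight 1/144
  (U=0, Z=1, Y=1, W=1, X=2) weight 1/32
  (U=0, Z=2, Y=0, W=0, X=0) weight 1/1440
  (U=0, Z=2, Y=0, W=0, X=3) weight 1/720
  … 28 more
Group by X:
  weight(X=0) = 21/400
  weight(X=2) = 57/400
  weight(X=3) = 21/200
Total weight = 21/400 + 57/400 + 21/200 = 3/10
P(X=0 | obs) = 21/400 / 3/10 = 7/40
P(X=2 | obs) = 57/400 / 3/10 = 19/40
P(X=3 | obs) = 21/200 / 3/10 = 7/20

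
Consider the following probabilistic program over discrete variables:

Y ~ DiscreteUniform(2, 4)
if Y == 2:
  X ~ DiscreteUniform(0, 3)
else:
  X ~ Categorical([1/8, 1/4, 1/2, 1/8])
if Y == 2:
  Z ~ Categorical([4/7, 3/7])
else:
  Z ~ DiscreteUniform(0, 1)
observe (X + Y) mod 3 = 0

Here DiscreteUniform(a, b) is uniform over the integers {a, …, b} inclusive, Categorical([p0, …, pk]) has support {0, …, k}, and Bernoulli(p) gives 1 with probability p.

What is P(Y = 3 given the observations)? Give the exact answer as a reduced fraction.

P(Y = 3 | obs) = 1/4

Enumerate traces; 8 have nonzero weight after conditioning:
  (Y=2, X=1, Z=0) weight 1/21
  (Y=2, X=1, Z=1) weight 1/28
  (Y=3, X=0, Z=0) weight 1/48
  (Y=3, X=0, Z=1) weight 1/48
  (Y=3, X=3, Z=0) weight 1/48
  (Y=3, X=3, Z=1) weight 1/48
  (Y=4, X=2, Z=0) weight 1/12
  (Y=4, X=2, Z=1) weight 1/12
Group by Y:
  weight(Y=2) = 1/12
  weight(Y=3) = 1/12
  weight(Y=4) = 1/6
Total weight = 1/12 + 1/12 + 1/6 = 1/3
P(Y=2 | obs) = 1/12 / 1/3 = 1/4
P(Y=3 | obs) = 1/12 / 1/3 = 1/4
P(Y=4 | obs) = 1/6 / 1/3 = 1/2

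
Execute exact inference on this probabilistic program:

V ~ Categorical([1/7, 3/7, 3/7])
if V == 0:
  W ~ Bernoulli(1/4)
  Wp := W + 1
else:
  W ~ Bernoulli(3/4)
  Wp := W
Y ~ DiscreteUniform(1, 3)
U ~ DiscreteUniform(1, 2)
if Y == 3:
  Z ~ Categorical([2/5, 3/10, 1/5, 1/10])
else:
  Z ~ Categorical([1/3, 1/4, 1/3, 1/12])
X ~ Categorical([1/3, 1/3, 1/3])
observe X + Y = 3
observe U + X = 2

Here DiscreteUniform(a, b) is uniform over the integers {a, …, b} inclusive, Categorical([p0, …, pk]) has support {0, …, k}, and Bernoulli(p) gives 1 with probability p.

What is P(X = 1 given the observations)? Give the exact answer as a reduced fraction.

P(X = 1 | obs) = 1/2

Enumerate traces; 48 have nonzero weight after conditioning:
  (V=0, W=0, Y=2, U=1, Z=0, X=1) weight 1/504
  (V=0, W=0, Y=2, U=1, Z=1, X=1) weight 1/672
  (V=0, W=0, Y=2, U=1, Z=2, X=1) weight 1/504
  (V=0, W=0, Y=2, U=1, Z=3, X=1) weight 1/2016
  (V=0, W=0, Y=3, U=2, Z=0, X=0) weight 1/420
  (V=0, W=0, Y=3, U=2, Z=1, X=0) weight 1/560
  (V=0, W=0, Y=3, U=2, Z=2, X=0) weight 1/840
  (V=0, W=0, Y=3, U=2, Z=3, X=0) weight 1/1680
  … 40 more
Group by X:
  weight(X=0) = 1/18
  weight(X=1) = 1/18
Total weight = 1/18 + 1/18 = 1/9
P(X=0 | obs) = 1/18 / 1/9 = 1/2
P(X=1 | obs) = 1/18 / 1/9 = 1/2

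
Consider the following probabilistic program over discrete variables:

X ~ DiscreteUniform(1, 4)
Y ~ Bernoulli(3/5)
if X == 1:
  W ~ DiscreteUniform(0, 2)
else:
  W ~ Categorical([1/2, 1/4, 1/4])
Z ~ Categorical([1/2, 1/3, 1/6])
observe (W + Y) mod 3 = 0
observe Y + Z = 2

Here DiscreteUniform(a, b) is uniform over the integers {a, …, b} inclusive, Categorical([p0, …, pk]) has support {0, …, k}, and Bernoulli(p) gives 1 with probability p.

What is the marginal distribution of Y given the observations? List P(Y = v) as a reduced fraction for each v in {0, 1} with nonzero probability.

Enumerate traces; 8 have nonzero weight after conditioning:
  (X=1, Y=0, W=0, Z=2) weight 1/180
  (X=1, Y=1, W=2, Z=1) weight 1/60
  (X=2, Y=0, W=0, Z=2) weight 1/120
  (X=2, Y=1, W=2, Z=1) weight 1/80
  (X=3, Y=0, W=0, Z=2) weight 1/120
  (X=3, Y=1, W=2, Z=1) weight 1/80
  (X=4, Y=0, W=0, Z=2) weight 1/120
  (X=4, Y=1, W=2, Z=1) weight 1/80
Group by Y:
  weight(Y=0) = 11/360
  weight(Y=1) = 13/240
Total weight = 11/360 + 13/240 = 61/720
P(Y=0 | obs) = 11/360 / 61/720 = 22/61
P(Y=1 | obs) = 13/240 / 61/720 = 39/61

P(Y=0) = 22/61, P(Y=1) = 39/61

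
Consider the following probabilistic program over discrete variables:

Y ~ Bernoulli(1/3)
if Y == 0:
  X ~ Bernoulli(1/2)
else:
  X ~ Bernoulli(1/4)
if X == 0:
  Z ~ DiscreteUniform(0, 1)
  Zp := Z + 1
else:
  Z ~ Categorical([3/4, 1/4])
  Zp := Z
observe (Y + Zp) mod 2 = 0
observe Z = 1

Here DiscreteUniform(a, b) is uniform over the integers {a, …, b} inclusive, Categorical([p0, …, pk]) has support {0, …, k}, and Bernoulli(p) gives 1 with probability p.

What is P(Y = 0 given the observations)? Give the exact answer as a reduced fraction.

Enumerate traces; 2 have nonzero weight after conditioning:
  (Y=0, X=0, Z=1) weight 1/6
  (Y=1, X=1, Z=1) weight 1/48
Group by Y:
  weight(Y=0) = 1/6
  weight(Y=1) = 1/48
Total weight = 1/6 + 1/48 = 3/16
P(Y=0 | obs) = 1/6 / 3/16 = 8/9
P(Y=1 | obs) = 1/48 / 3/16 = 1/9

P(Y = 0 | obs) = 8/9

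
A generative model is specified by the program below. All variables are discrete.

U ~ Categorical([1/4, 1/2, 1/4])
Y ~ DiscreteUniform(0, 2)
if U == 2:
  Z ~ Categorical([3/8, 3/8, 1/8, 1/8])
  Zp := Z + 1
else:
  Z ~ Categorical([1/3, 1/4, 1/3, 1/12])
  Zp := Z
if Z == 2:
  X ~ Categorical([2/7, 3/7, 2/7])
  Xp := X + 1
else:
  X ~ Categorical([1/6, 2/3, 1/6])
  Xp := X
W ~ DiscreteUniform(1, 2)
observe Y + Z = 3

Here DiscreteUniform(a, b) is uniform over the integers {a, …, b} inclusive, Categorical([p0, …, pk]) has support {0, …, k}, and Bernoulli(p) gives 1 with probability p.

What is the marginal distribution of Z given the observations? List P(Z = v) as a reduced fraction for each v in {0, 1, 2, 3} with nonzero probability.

Enumerate traces; 54 have nonzero weight after conditioning:
  (U=0, Y=0, Z=3, X=0, W=1) weight 1/1728
  (U=0, Y=0, Z=3, X=0, W=2) weight 1/1728
  (U=0, Y=0, Z=3, X=1, W=1) weight 1/432
  (U=0, Y=0, Z=3, X=1, W=2) weight 1/432
  (U=0, Y=0, Z=3, X=2, W=1) weight 1/1728
  (U=0, Y=0, Z=3, X=2, W=2) weight 1/1728
  (U=0, Y=1, Z=2, X=0, W=1) weight 1/252
  (U=0, Y=1, Z=2, X=0, W=2) weight 1/252
  (U=0, Y=2, Z=1, X=0, W=1) weight 1/576
  … 45 more
Group by Z:
  weight(Z=1) = 3/32
  weight(Z=2) = 3/32
  weight(Z=3) = 1/32
Total weight = 3/32 + 3/32 + 1/32 = 7/32
P(Z=1 | obs) = 3/32 / 7/32 = 3/7
P(Z=2 | obs) = 3/32 / 7/32 = 3/7
P(Z=3 | obs) = 1/32 / 7/32 = 1/7

P(Z=1) = 3/7, P(Z=2) = 3/7, P(Z=3) = 1/7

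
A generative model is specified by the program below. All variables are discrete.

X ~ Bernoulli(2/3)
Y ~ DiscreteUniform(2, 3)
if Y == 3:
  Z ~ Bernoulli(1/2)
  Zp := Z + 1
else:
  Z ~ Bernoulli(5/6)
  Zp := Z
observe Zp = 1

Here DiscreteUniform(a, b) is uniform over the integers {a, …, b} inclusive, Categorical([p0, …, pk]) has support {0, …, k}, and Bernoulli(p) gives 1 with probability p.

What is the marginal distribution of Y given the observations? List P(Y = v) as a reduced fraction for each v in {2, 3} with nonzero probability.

P(Y=2) = 5/8, P(Y=3) = 3/8

Enumerate traces; 4 have nonzero weight after conditioning:
  (X=0, Y=2, Z=1) weight 5/36
  (X=0, Y=3, Z=0) weight 1/12
  (X=1, Y=2, Z=1) weight 5/18
  (X=1, Y=3, Z=0) weight 1/6
Group by Y:
  weight(Y=2) = 5/12
  weight(Y=3) = 1/4
Total weight = 5/12 + 1/4 = 2/3
P(Y=2 | obs) = 5/12 / 2/3 = 5/8
P(Y=3 | obs) = 1/4 / 2/3 = 3/8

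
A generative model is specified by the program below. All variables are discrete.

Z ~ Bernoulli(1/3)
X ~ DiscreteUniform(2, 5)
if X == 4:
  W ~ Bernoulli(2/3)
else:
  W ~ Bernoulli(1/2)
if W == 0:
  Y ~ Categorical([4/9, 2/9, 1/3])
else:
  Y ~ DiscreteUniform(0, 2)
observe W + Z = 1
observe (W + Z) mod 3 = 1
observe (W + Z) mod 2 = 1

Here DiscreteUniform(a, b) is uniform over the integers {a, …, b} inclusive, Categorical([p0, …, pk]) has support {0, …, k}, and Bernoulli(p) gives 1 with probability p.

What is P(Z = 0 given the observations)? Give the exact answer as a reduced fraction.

Enumerate traces; 24 have nonzero weight after conditioning:
  (Z=0, X=2, W=1, Y=0) weight 1/36
  (Z=0, X=2, W=1, Y=1) weight 1/36
  (Z=0, X=2, W=1, Y=2) weight 1/36
  (Z=0, X=3, W=1, Y=0) weight 1/36
  (Z=0, X=3, W=1, Y=1) weight 1/36
  (Z=0, X=3, W=1, Y=2) weight 1/36
  (Z=0, X=4, W=1, Y=0) weight 1/27
  (Z=0, X=4, W=1, Y=1) weight 1/27
  (Z=1, X=2, W=0, Y=0) weight 1/54
  … 15 more
Group by Z:
  weight(Z=0) = 13/36
  weight(Z=1) = 11/72
Total weight = 13/36 + 11/72 = 37/72
P(Z=0 | obs) = 13/36 / 37/72 = 26/37
P(Z=1 | obs) = 11/72 / 37/72 = 11/37

P(Z = 0 | obs) = 26/37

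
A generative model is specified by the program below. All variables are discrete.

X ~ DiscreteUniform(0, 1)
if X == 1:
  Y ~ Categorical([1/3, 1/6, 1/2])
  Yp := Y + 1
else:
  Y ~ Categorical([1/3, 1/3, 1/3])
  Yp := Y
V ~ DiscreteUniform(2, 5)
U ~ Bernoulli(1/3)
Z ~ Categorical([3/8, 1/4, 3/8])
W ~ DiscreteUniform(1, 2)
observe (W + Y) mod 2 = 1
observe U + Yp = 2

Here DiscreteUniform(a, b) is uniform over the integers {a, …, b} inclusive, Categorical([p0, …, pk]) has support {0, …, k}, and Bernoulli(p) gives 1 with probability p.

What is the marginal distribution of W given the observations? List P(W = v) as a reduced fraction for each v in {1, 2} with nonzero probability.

Enumerate traces; 48 have nonzero weight after conditioning:
  (X=0, Y=1, V=2, U=1, Z=0, W=2) weight 1/384
  (X=0, Y=1, V=2, U=1, Z=1, W=2) weight 1/576
  (X=0, Y=1, V=2, U=1, Z=2, W=2) weight 1/384
  (X=0, Y=1, V=3, U=1, Z=0, W=2) weight 1/384
  (X=0, Y=1, V=3, U=1, Z=1, W=2) weight 1/576
  (X=0, Y=1, V=3, U=1, Z=2, W=2) weight 1/384
  (X=0, Y=1, V=4, U=1, Z=0, W=2) weight 1/384
  (X=0, Y=1, V=4, U=1, Z=1, W=2) weight 1/576
  (X=0, Y=2, V=2, U=0, Z=0, W=1) weight 1/192
  … 39 more
Group by W:
  weight(W=1) = 1/12
  weight(W=2) = 1/18
Total weight = 1/12 + 1/18 = 5/36
P(W=1 | obs) = 1/12 / 5/36 = 3/5
P(W=2 | obs) = 1/18 / 5/36 = 2/5

P(W=1) = 3/5, P(W=2) = 2/5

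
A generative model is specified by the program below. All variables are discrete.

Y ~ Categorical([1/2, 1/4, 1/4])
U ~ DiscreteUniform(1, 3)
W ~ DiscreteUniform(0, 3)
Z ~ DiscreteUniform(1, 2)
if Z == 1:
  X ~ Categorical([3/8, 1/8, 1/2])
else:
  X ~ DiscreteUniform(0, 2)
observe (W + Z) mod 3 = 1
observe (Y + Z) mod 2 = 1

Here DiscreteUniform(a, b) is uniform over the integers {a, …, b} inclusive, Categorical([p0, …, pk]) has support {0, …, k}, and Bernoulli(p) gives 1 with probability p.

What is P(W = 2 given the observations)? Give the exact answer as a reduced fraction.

Enumerate traces; 45 have nonzero weight after conditioning:
  (Y=0, U=1, W=0, Z=1, X=0) weight 1/128
  (Y=0, U=1, W=0, Z=1, X=1) weight 1/384
  (Y=0, U=1, W=0, Z=1, X=2) weight 1/96
  (Y=0, U=1, W=3, Z=1, X=0) weight 1/128
  (Y=0, U=1, W=3, Z=1, X=1) weight 1/384
  (Y=0, U=1, W=3, Z=1, X=2) weight 1/96
  (Y=0, U=2, W=0, Z=1, X=0) weight 1/128
  (Y=0, U=2, W=0, Z=1, X=1) weight 1/384
  (Y=1, U=1, W=2, Z=2, X=0) weight 1/288
  … 36 more
Group by W:
  weight(W=0) = 3/32
  weight(W=2) = 1/32
  weight(W=3) = 3/32
Total weight = 3/32 + 1/32 + 3/32 = 7/32
P(W=0 | obs) = 3/32 / 7/32 = 3/7
P(W=2 | obs) = 1/32 / 7/32 = 1/7
P(W=3 | obs) = 3/32 / 7/32 = 3/7

P(W = 2 | obs) = 1/7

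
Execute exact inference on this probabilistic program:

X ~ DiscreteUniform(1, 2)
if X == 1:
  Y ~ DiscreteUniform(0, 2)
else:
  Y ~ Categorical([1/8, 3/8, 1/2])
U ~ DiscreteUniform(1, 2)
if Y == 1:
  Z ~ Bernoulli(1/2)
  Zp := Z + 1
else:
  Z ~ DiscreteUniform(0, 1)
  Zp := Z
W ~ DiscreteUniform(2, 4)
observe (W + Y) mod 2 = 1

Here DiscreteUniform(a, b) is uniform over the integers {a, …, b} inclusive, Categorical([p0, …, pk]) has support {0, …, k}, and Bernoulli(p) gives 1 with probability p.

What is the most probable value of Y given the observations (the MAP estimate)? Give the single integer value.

Enumerate traces; 32 have nonzero weight after conditioning:
  (X=1, Y=0, U=1, Z=0, W=3) weight 1/72
  (X=1, Y=0, U=1, Z=1, W=3) weight 1/72
  (X=1, Y=0, U=2, Z=0, W=3) weight 1/72
  (X=1, Y=0, U=2, Z=1, W=3) weight 1/72
  (X=1, Y=1, U=1, Z=0, W=2) weight 1/72
  (X=1, Y=1, U=1, Z=0, W=4) weight 1/72
  (X=1, Y=1, U=1, Z=1, W=2) weight 1/72
  (X=1, Y=1, U=1, Z=1, W=4) weight 1/72
  (X=1, Y=2, U=1, Z=0, W=3) weight 1/72
  … 23 more
Group by Y:
  weight(Y=0) = 11/144
  weight(Y=1) = 17/72
  weight(Y=2) = 5/36
Total weight = 11/144 + 17/72 + 5/36 = 65/144
P(Y=0 | obs) = 11/144 / 65/144 = 11/65
P(Y=1 | obs) = 17/72 / 65/144 = 34/65
P(Y=2 | obs) = 5/36 / 65/144 = 4/13
argmax = 1

argmax_v P(Y = v | obs) = 1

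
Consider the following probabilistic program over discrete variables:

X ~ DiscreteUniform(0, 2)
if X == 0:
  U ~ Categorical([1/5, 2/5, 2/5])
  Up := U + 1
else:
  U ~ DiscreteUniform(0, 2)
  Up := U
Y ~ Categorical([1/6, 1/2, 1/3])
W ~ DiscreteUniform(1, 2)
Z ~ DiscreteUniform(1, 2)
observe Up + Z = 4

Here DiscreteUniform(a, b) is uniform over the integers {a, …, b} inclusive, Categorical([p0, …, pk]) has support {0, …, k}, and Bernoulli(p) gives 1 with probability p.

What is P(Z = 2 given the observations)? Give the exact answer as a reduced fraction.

P(Z = 2 | obs) = 8/11

Enumerate traces; 24 have nonzero weight after conditioning:
  (X=0, U=1, Y=0, W=1, Z=2) weight 1/180
  (X=0, U=1, Y=0, W=2, Z=2) weight 1/180
  (X=0, U=1, Y=1, W=1, Z=2) weight 1/60
  (X=0, U=1, Y=1, W=2, Z=2) weight 1/60
  (X=0, U=1, Y=2, W=1, Z=2) weight 1/90
  (X=0, U=1, Y=2, W=2, Z=2) weight 1/90
  (X=0, U=2, Y=0, W=1, Z=1) weight 1/180
  (X=0, U=2, Y=0, W=2, Z=1) weight 1/180
  … 16 more
Group by Z:
  weight(Z=1) = 1/15
  weight(Z=2) = 8/45
Total weight = 1/15 + 8/45 = 11/45
P(Z=1 | obs) = 1/15 / 11/45 = 3/11
P(Z=2 | obs) = 8/45 / 11/45 = 8/11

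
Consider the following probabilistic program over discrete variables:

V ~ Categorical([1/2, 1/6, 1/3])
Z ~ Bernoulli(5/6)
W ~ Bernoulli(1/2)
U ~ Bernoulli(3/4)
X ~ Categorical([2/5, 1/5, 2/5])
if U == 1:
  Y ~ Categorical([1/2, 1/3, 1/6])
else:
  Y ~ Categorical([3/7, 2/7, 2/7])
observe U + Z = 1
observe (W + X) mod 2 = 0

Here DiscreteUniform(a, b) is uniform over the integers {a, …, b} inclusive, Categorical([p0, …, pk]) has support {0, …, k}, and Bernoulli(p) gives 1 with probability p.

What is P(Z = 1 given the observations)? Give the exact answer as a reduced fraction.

Enumerate traces; 54 have nonzero weight after conditioning:
  (V=0, Z=0, W=0, U=1, X=0, Y=0) weight 1/160
  (V=0, Z=0, W=0, U=1, X=0, Y=1) weight 1/240
  (V=0, Z=0, W=0, U=1, X=0, Y=2) weight 1/480
  (V=0, Z=0, W=0, U=1, X=2, Y=0) weight 1/160
  (V=0, Z=0, W=0, U=1, X=2, Y=1) weight 1/240
  (V=0, Z=0, W=0, U=1, X=2, Y=2) weight 1/480
  (V=0, Z=0, W=1, U=1, X=1, Y=0) weight 1/320
  (V=0, Z=0, W=1, U=1, X=1, Y=1) weight 1/480
  (V=0, Z=1, W=0, U=0, X=0, Y=0) weight 1/112
  … 45 more
Group by Z:
  weight(Z=0) = 1/16
  weight(Z=1) = 5/48
Total weight = 1/16 + 5/48 = 1/6
P(Z=0 | obs) = 1/16 / 1/6 = 3/8
P(Z=1 | obs) = 5/48 / 1/6 = 5/8

P(Z = 1 | obs) = 5/8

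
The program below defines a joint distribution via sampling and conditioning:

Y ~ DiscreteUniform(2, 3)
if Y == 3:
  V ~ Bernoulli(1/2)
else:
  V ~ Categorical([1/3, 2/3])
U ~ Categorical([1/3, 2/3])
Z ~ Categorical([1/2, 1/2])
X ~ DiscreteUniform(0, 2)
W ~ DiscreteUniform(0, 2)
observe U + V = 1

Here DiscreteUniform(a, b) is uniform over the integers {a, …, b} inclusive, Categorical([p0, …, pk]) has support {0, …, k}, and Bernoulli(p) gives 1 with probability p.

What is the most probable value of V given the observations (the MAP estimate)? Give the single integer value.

argmax_v P(V = v | obs) = 0

Enumerate traces; 72 have nonzero weight after conditioning:
  (Y=2, V=0, U=1, Z=0, X=0, W=0) weight 1/162
  (Y=2, V=0, U=1, Z=0, X=0, W=1) weight 1/162
  (Y=2, V=0, U=1, Z=0, X=0, W=2) weight 1/162
  (Y=2, V=0, U=1, Z=0, X=1, W=0) weight 1/162
  (Y=2, V=0, U=1, Z=0, X=1, W=1) weight 1/162
  (Y=2, V=0, U=1, Z=0, X=1, W=2) weight 1/162
  (Y=2, V=0, U=1, Z=0, X=2, W=0) weight 1/162
  (Y=2, V=0, U=1, Z=0, X=2, W=1) weight 1/162
  (Y=2, V=1, U=0, Z=0, X=0, W=0) weight 1/162
  … 63 more
Group by V:
  weight(V=0) = 5/18
  weight(V=1) = 7/36
Total weight = 5/18 + 7/36 = 17/36
P(V=0 | obs) = 5/18 / 17/36 = 10/17
P(V=1 | obs) = 7/36 / 17/36 = 7/17
argmax = 0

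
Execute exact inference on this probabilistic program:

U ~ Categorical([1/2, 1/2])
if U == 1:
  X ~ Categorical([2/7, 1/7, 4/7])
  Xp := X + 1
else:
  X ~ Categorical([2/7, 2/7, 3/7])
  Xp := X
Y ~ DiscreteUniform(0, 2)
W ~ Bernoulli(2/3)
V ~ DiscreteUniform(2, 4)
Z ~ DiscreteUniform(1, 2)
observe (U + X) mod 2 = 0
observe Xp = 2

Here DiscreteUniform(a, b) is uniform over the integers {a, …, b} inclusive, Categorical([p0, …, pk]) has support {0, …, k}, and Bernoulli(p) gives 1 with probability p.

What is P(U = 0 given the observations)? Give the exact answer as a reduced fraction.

P(U = 0 | obs) = 3/4

Enumerate traces; 72 have nonzero weight after conditioning:
  (U=0, X=2, Y=0, W=0, V=2, Z=1) weight 1/252
  (U=0, X=2, Y=0, W=0, V=2, Z=2) weight 1/252
  (U=0, X=2, Y=0, W=0, V=3, Z=1) weight 1/252
  (U=0, X=2, Y=0, W=0, V=3, Z=2) weight 1/252
  (U=0, X=2, Y=0, W=0, V=4, Z=1) weight 1/252
  (U=0, X=2, Y=0, W=0, V=4, Z=2) weight 1/252
  (U=0, X=2, Y=0, W=1, V=2, Z=1) weight 1/126
  (U=0, X=2, Y=0, W=1, V=2, Z=2) weight 1/126
  (U=1, X=1, Y=0, W=0, V=2, Z=1) weight 1/756
  … 63 more
Group by U:
  weight(U=0) = 3/14
  weight(U=1) = 1/14
Total weight = 3/14 + 1/14 = 2/7
P(U=0 | obs) = 3/14 / 2/7 = 3/4
P(U=1 | obs) = 1/14 / 2/7 = 1/4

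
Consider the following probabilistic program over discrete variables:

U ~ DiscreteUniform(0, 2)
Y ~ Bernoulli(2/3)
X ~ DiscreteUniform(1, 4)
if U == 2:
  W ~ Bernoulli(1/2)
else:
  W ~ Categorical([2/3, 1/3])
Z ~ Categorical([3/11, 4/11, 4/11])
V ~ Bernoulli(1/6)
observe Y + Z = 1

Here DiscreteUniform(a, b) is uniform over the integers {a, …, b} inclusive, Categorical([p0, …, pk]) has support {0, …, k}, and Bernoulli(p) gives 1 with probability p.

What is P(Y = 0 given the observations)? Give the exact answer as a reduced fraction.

P(Y = 0 | obs) = 2/5

Enumerate traces; 96 have nonzero weight after conditioning:
  (U=0, Y=0, X=1, W=0, Z=1, V=0) weight 5/891
  (U=0, Y=0, X=1, W=0, Z=1, V=1) weight 1/891
  (U=0, Y=0, X=1, W=1, Z=1, V=0) weight 5/1782
  (U=0, Y=0, X=1, W=1, Z=1, V=1) weight 1/1782
  (U=0, Y=0, X=2, W=0, Z=1, V=0) weight 5/891
  (U=0, Y=0, X=2, W=0, Z=1, V=1) weight 1/891
  (U=0, Y=0, X=2, W=1, Z=1, V=0) weight 5/1782
  (U=0, Y=0, X=2, W=1, Z=1, V=1) weight 1/1782
  (U=0, Y=1, X=1, W=0, Z=0, V=0) weight 5/594
  … 87 more
Group by Y:
  weight(Y=0) = 4/33
  weight(Y=1) = 2/11
Total weight = 4/33 + 2/11 = 10/33
P(Y=0 | obs) = 4/33 / 10/33 = 2/5
P(Y=1 | obs) = 2/11 / 10/33 = 3/5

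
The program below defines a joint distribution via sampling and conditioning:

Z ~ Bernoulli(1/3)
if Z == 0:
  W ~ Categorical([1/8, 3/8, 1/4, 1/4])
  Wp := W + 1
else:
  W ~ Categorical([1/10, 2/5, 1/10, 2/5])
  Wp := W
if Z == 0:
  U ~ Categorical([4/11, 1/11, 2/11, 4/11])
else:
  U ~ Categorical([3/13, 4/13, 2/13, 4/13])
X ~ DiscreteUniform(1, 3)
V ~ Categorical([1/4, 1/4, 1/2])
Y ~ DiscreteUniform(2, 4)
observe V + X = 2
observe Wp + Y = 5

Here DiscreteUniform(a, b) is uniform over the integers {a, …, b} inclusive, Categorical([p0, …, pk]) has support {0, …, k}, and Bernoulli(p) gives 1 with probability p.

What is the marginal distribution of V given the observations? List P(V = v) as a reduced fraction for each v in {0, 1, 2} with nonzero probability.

Enumerate traces; 48 have nonzero weight after conditioning:
  (Z=0, W=0, U=0, X=1, V=1, Y=4) weight 1/1188
  (Z=0, W=0, U=0, X=2, V=0, Y=4) weight 1/1188
  (Z=0, W=0, U=1, X=1, V=1, Y=4) weight 1/4752
  (Z=0, W=0, U=1, X=2, V=0, Y=4) weight 1/4752
  (Z=0, W=0, U=2, X=1, V=1, Y=4) weight 1/2376
  (Z=0, W=0, U=2, X=2, V=0, Y=4) weight 1/2376
  (Z=0, W=0, U=3, X=1, V=1, Y=4) weight 1/1188
  (Z=0, W=0, U=3, X=2, V=0, Y=4) weight 1/1188
  … 40 more
Group by V:
  weight(V=0) = 1/45
  weight(V=1) = 1/45
Total weight = 1/45 + 1/45 = 2/45
P(V=0 | obs) = 1/45 / 2/45 = 1/2
P(V=1 | obs) = 1/45 / 2/45 = 1/2

P(V=0) = 1/2, P(V=1) = 1/2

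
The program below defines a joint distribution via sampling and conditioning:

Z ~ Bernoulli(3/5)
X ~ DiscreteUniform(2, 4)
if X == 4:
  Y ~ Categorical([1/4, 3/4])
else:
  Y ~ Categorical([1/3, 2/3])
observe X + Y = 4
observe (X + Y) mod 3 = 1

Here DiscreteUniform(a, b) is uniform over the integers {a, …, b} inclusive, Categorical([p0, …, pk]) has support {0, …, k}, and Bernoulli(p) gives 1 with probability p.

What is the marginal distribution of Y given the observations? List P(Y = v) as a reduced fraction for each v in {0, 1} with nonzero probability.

Enumerate traces; 4 have nonzero weight after conditioning:
  (Z=0, X=3, Y=1) weight 4/45
  (Z=0, X=4, Y=0) weight 1/30
  (Z=1, X=3, Y=1) weight 2/15
  (Z=1, X=4, Y=0) weight 1/20
Group by Y:
  weight(Y=0) = 1/12
  weight(Y=1) = 2/9
Total weight = 1/12 + 2/9 = 11/36
P(Y=0 | obs) = 1/12 / 11/36 = 3/11
P(Y=1 | obs) = 2/9 / 11/36 = 8/11

P(Y=0) = 3/11, P(Y=1) = 8/11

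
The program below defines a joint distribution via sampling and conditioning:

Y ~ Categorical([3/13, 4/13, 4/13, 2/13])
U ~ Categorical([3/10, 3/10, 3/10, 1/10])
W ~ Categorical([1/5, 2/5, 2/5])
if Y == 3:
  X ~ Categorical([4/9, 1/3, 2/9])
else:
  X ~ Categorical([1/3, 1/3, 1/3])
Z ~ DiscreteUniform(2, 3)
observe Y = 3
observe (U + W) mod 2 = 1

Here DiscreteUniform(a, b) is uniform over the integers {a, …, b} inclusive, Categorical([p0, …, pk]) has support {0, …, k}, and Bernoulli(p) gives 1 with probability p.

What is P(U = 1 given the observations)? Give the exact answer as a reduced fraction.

Enumerate traces; 36 have nonzero weight after conditioning:
  (Y=3, U=0, W=1, X=0, Z=2) weight 4/975
  (Y=3, U=0, W=1, X=0, Z=3) weight 4/975
  (Y=3, U=0, W=1, X=1, Z=2) weight 1/325
  (Y=3, U=0, W=1, X=1, Z=3) weight 1/325
  (Y=3, U=0, W=1, X=2, Z=2) weight 2/975
  (Y=3, U=0, W=1, X=2, Z=3) weight 2/975
  (Y=3, U=1, W=0, X=0, Z=2) weight 2/975
  (Y=3, U=1, W=0, X=0, Z=3) weight 2/975
  (Y=3, U=2, W=1, X=0, Z=2) weight 4/975
  (Y=3, U=3, W=0, X=0, Z=2) weight 2/2925
  … 26 more
Group by U:
  weight(U=0) = 6/325
  weight(U=1) = 9/325
  weight(U=2) = 6/325
  weight(U=3) = 3/325
Total weight = 6/325 + 9/325 + 6/325 + 3/325 = 24/325
P(U=0 | obs) = 6/325 / 24/325 = 1/4
P(U=1 | obs) = 9/325 / 24/325 = 3/8
P(U=2 | obs) = 6/325 / 24/325 = 1/4
P(U=3 | obs) = 3/325 / 24/325 = 1/8

P(U = 1 | obs) = 3/8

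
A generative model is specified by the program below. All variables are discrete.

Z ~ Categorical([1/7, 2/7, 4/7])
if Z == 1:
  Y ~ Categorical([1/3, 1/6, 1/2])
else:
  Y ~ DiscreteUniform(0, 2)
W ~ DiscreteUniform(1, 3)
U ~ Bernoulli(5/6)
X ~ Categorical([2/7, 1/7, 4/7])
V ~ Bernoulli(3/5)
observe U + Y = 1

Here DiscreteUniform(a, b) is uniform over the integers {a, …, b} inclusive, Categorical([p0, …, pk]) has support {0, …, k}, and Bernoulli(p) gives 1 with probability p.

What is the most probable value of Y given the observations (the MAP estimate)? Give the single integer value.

Enumerate traces; 108 have nonzero weight after conditioning:
  (Z=0, Y=0, W=1, U=1, X=0, V=0) weight 2/1323
  (Z=0, Y=0, W=1, U=1, X=0, V=1) weight 1/441
  (Z=0, Y=0, W=1, U=1, X=1, V=0) weight 1/1323
  (Z=0, Y=0, W=1, U=1, X=1, V=1) weight 1/882
  (Z=0, Y=0, W=1, U=1, X=2, V=0) weight 4/1323
  (Z=0, Y=0, W=1, U=1, X=2, V=1) weight 2/441
  (Z=0, Y=0, W=2, U=1, X=0, V=0) weight 2/1323
  (Z=0, Y=0, W=2, U=1, X=0, V=1) weight 1/441
  (Z=0, Y=1, W=1, U=0, X=0, V=0) weight 2/6615
  … 99 more
Group by Y:
  weight(Y=0) = 5/18
  weight(Y=1) = 1/21
Total weight = 5/18 + 1/21 = 41/126
P(Y=0 | obs) = 5/18 / 41/126 = 35/41
P(Y=1 | obs) = 1/21 / 41/126 = 6/41
argmax = 0

argmax_v P(Y = v | obs) = 0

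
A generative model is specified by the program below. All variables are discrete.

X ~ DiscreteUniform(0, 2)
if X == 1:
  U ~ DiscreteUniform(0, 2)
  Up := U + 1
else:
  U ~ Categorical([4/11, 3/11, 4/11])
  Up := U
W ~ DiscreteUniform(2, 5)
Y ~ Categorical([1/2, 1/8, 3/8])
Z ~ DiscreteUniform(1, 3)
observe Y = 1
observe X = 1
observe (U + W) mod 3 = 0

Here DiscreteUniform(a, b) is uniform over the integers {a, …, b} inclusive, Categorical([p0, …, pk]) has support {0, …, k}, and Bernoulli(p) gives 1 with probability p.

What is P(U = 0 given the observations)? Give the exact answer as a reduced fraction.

P(U = 0 | obs) = 1/4

Enumerate traces; 12 have nonzero weight after conditioning:
  (X=1, U=0, W=3, Y=1, Z=1) weight 1/864
  (X=1, U=0, W=3, Y=1, Z=2) weight 1/864
  (X=1, U=0, W=3, Y=1, Z=3) weight 1/864
  (X=1, U=1, W=2, Y=1, Z=1) weight 1/864
  (X=1, U=1, W=2, Y=1, Z=2) weight 1/864
  (X=1, U=1, W=2, Y=1, Z=3) weight 1/864
  (X=1, U=1, W=5, Y=1, Z=1) weight 1/864
  (X=1, U=1, W=5, Y=1, Z=2) weight 1/864
  (X=1, U=2, W=4, Y=1, Z=1) weight 1/864
  … 3 more
Group by U:
  weight(U=0) = 1/288
  weight(U=1) = 1/144
  weight(U=2) = 1/288
Total weight = 1/288 + 1/144 + 1/288 = 1/72
P(U=0 | obs) = 1/288 / 1/72 = 1/4
P(U=1 | obs) = 1/144 / 1/72 = 1/2
P(U=2 | obs) = 1/288 / 1/72 = 1/4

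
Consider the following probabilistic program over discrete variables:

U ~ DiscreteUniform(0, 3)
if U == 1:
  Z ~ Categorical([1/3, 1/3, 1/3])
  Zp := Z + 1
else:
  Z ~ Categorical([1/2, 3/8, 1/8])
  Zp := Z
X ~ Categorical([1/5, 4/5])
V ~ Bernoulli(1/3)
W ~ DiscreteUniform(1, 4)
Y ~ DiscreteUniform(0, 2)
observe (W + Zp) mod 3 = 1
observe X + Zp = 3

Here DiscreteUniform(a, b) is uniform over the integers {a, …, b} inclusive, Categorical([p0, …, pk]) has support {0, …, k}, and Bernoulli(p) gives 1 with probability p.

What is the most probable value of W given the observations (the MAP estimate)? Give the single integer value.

Enumerate traces; 36 have nonzero weight after conditioning:
  (U=0, Z=2, X=1, V=0, W=2, Y=0) weight 1/720
  (U=0, Z=2, X=1, V=0, W=2, Y=1) weight 1/720
  (U=0, Z=2, X=1, V=0, W=2, Y=2) weight 1/720
  (U=0, Z=2, X=1, V=1, W=2, Y=0) weight 1/1440
  (U=0, Z=2, X=1, V=1, W=2, Y=1) weight 1/1440
  (U=0, Z=2, X=1, V=1, W=2, Y=2) weight 1/1440
  (U=1, Z=1, X=1, V=0, W=2, Y=0) weight 1/270
  (U=1, Z=1, X=1, V=0, W=2, Y=1) weight 1/270
  (U=1, Z=2, X=0, V=0, W=1, Y=0) weight 1/1080
  (U=1, Z=2, X=0, V=0, W=4, Y=0) weight 1/1080
  … 26 more
Group by W:
  weight(W=1) = 1/240
  weight(W=2) = 17/480
  weight(W=4) = 1/240
Total weight = 1/240 + 17/480 + 1/240 = 7/160
P(W=1 | obs) = 1/240 / 7/160 = 2/21
P(W=2 | obs) = 17/480 / 7/160 = 17/21
P(W=4 | obs) = 1/240 / 7/160 = 2/21
argmax = 2

argmax_v P(W = v | obs) = 2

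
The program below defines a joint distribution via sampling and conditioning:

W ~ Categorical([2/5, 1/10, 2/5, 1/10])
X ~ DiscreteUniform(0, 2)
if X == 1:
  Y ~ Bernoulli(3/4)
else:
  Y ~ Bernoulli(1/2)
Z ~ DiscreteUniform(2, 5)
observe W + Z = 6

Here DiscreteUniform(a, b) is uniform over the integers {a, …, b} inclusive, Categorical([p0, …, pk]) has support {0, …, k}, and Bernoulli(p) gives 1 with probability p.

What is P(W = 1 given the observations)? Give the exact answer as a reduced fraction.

P(W = 1 | obs) = 1/6

Enumerate traces; 18 have nonzero weight after conditioning:
  (W=1, X=0, Y=0, Z=5) weight 1/240
  (W=1, X=0, Y=1, Z=5) weight 1/240
  (W=1, X=1, Y=0, Z=5) weight 1/480
  (W=1, X=1, Y=1, Z=5) weight 1/160
  (W=1, X=2, Y=0, Z=5) weight 1/240
  (W=1, X=2, Y=1, Z=5) weight 1/240
  (W=2, X=0, Y=0, Z=4) weight 1/60
  (W=2, X=0, Y=1, Z=4) weight 1/60
  (W=3, X=0, Y=0, Z=3) weight 1/240
  … 9 more
Group by W:
  weight(W=1) = 1/40
  weight(W=2) = 1/10
  weight(W=3) = 1/40
Total weight = 1/40 + 1/10 + 1/40 = 3/20
P(W=1 | obs) = 1/40 / 3/20 = 1/6
P(W=2 | obs) = 1/10 / 3/20 = 2/3
P(W=3 | obs) = 1/40 / 3/20 = 1/6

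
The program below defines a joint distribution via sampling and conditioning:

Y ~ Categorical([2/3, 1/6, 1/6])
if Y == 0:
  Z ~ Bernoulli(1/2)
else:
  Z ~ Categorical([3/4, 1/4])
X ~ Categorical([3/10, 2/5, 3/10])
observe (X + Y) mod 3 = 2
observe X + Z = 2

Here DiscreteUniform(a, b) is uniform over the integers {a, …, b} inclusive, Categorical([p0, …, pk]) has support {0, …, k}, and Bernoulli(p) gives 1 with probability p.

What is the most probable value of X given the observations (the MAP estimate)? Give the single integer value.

argmax_v P(X = v | obs) = 2

Enumerate traces; 2 have nonzero weight after conditioning:
  (Y=0, Z=0, X=2) weight 1/10
  (Y=1, Z=1, X=1) weight 1/60
Group by X:
  weight(X=1) = 1/60
  weight(X=2) = 1/10
Total weight = 1/60 + 1/10 = 7/60
P(X=1 | obs) = 1/60 / 7/60 = 1/7
P(X=2 | obs) = 1/10 / 7/60 = 6/7
argmax = 2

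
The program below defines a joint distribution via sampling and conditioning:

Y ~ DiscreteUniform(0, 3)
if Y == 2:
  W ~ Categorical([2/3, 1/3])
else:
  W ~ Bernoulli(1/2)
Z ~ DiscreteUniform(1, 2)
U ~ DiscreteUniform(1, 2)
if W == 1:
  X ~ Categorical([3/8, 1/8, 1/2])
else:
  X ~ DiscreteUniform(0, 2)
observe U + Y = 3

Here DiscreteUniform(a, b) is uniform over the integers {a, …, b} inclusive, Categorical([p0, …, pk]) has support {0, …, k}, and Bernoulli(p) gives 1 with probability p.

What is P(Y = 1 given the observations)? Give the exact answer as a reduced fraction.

Enumerate traces; 24 have nonzero weight after conditioning:
  (Y=1, W=0, Z=1, U=2, X=0) weight 1/96
  (Y=1, W=0, Z=1, U=2, X=1) weight 1/96
  (Y=1, W=0, Z=1, U=2, X=2) weight 1/96
  (Y=1, W=0, Z=2, U=2, X=0) weight 1/96
  (Y=1, W=0, Z=2, U=2, X=1) weight 1/96
  (Y=1, W=0, Z=2, U=2, X=2) weight 1/96
  (Y=1, W=1, Z=1, U=2, X=0) weight 3/256
  (Y=1, W=1, Z=1, U=2, X=1) weight 1/256
  (Y=2, W=0, Z=1, U=1, X=0) weight 1/72
  … 15 more
Group by Y:
  weight(Y=1) = 1/8
  weight(Y=2) = 1/8
Total weight = 1/8 + 1/8 = 1/4
P(Y=1 | obs) = 1/8 / 1/4 = 1/2
P(Y=2 | obs) = 1/8 / 1/4 = 1/2

P(Y = 1 | obs) = 1/2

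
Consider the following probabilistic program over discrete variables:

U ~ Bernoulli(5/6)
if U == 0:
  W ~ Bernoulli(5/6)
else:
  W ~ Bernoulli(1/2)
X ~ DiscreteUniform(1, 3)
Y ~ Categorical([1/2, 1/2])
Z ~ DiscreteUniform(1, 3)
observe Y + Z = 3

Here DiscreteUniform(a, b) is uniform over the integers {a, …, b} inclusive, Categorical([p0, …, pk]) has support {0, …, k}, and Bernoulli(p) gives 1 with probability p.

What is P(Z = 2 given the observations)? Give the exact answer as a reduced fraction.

P(Z = 2 | obs) = 1/2

Enumerate traces; 24 have nonzero weight after conditioning:
  (U=0, W=0, X=1, Y=0, Z=3) weight 1/648
  (U=0, W=0, X=1, Y=1, Z=2) weight 1/648
  (U=0, W=0, X=2, Y=0, Z=3) weight 1/648
  (U=0, W=0, X=2, Y=1, Z=2) weight 1/648
  (U=0, W=0, X=3, Y=0, Z=3) weight 1/648
  (U=0, W=0, X=3, Y=1, Z=2) weight 1/648
  (U=0, W=1, X=1, Y=0, Z=3) weight 5/648
  (U=0, W=1, X=1, Y=1, Z=2) weight 5/648
  … 16 more
Group by Z:
  weight(Z=2) = 1/6
  weight(Z=3) = 1/6
Total weight = 1/6 + 1/6 = 1/3
P(Z=2 | obs) = 1/6 / 1/3 = 1/2
P(Z=3 | obs) = 1/6 / 1/3 = 1/2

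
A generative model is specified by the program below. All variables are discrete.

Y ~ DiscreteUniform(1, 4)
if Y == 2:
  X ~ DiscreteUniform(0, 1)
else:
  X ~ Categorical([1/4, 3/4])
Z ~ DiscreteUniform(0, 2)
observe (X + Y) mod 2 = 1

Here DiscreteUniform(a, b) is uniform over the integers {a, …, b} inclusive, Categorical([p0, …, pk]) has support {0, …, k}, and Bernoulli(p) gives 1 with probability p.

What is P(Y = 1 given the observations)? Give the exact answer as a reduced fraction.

P(Y = 1 | obs) = 1/7

Enumerate traces; 12 have nonzero weight after conditioning:
  (Y=1, X=0, Z=0) weight 1/48
  (Y=1, X=0, Z=1) weight 1/48
  (Y=1, X=0, Z=2) weight 1/48
  (Y=2, X=1, Z=0) weight 1/24
  (Y=2, X=1, Z=1) weight 1/24
  (Y=2, X=1, Z=2) weight 1/24
  (Y=3, X=0, Z=0) weight 1/48
  (Y=3, X=0, Z=1) weight 1/48
  (Y=4, X=1, Z=0) weight 1/16
  … 3 more
Group by Y:
  weight(Y=1) = 1/16
  weight(Y=2) = 1/8
  weight(Y=3) = 1/16
  weight(Y=4) = 3/16
Total weight = 1/16 + 1/8 + 1/16 + 3/16 = 7/16
P(Y=1 | obs) = 1/16 / 7/16 = 1/7
P(Y=2 | obs) = 1/8 / 7/16 = 2/7
P(Y=3 | obs) = 1/16 / 7/16 = 1/7
P(Y=4 | obs) = 3/16 / 7/16 = 3/7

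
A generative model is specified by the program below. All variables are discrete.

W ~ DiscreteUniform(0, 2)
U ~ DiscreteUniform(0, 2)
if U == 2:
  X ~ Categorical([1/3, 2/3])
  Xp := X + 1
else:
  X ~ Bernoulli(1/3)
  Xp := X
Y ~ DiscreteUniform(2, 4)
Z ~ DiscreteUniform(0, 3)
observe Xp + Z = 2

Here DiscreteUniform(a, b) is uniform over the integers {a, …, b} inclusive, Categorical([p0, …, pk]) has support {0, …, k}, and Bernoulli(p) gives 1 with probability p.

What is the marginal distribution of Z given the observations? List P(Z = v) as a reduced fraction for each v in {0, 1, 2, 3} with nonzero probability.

Enumerate traces; 54 have nonzero weight after conditioning:
  (W=0, U=0, X=0, Y=2, Z=2) weight 1/162
  (W=0, U=0, X=0, Y=3, Z=2) weight 1/162
  (W=0, U=0, X=0, Y=4, Z=2) weight 1/162
  (W=0, U=0, X=1, Y=2, Z=1) weight 1/324
  (W=0, U=0, X=1, Y=3, Z=1) weight 1/324
  (W=0, U=0, X=1, Y=4, Z=1) weight 1/324
  (W=0, U=1, X=0, Y=2, Z=2) weight 1/162
  (W=0, U=1, X=0, Y=3, Z=2) weight 1/162
  (W=0, U=2, X=1, Y=2, Z=0) weight 1/162
  … 45 more
Group by Z:
  weight(Z=0) = 1/18
  weight(Z=1) = 1/12
  weight(Z=2) = 1/9
Total weight = 1/18 + 1/12 + 1/9 = 1/4
P(Z=0 | obs) = 1/18 / 1/4 = 2/9
P(Z=1 | obs) = 1/12 / 1/4 = 1/3
P(Z=2 | obs) = 1/9 / 1/4 = 4/9

P(Z=0) = 2/9, P(Z=1) = 1/3, P(Z=2) = 4/9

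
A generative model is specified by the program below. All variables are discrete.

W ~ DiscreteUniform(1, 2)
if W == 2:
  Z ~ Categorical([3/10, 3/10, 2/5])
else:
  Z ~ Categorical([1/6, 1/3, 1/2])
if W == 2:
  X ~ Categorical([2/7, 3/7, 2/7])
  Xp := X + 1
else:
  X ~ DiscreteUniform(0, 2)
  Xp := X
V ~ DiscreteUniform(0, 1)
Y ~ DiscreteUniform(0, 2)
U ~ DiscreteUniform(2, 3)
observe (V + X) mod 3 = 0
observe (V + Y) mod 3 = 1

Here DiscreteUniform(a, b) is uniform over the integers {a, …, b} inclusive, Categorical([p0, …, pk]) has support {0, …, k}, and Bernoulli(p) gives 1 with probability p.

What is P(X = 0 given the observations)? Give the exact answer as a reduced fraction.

Enumerate traces; 24 have nonzero weight after conditioning:
  (W=1, Z=0, X=0, V=0, Y=1, U=2) weight 1/432
  (W=1, Z=0, X=0, V=0, Y=1, U=3) weight 1/432
  (W=1, Z=0, X=2, V=1, Y=0, U=2) weight 1/432
  (W=1, Z=0, X=2, V=1, Y=0, U=3) weight 1/432
  (W=1, Z=1, X=0, V=0, Y=1, U=2) weight 1/216
  (W=1, Z=1, X=0, V=0, Y=1, U=3) weight 1/216
  (W=1, Z=1, X=2, V=1, Y=0, U=2) weight 1/216
  (W=1, Z=1, X=2, V=1, Y=0, U=3) weight 1/216
  … 16 more
Group by X:
  weight(X=0) = 13/252
  weight(X=2) = 13/252
Total weight = 13/252 + 13/252 = 13/126
P(X=0 | obs) = 13/252 / 13/126 = 1/2
P(X=2 | obs) = 13/252 / 13/126 = 1/2

P(X = 0 | obs) = 1/2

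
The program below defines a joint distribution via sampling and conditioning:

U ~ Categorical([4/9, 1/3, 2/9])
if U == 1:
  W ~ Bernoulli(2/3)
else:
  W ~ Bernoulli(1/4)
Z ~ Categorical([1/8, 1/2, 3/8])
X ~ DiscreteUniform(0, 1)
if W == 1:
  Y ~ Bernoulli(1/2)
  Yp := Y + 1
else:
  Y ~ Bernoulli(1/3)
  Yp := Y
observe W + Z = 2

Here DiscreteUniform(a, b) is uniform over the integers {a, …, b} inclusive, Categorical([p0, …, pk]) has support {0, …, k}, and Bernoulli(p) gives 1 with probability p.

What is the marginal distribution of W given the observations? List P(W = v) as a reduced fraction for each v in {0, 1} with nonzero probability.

P(W=0) = 33/61, P(W=1) = 28/61

Enumerate traces; 24 have nonzero weight after conditioning:
  (U=0, W=0, Z=2, X=0, Y=0) weight 1/24
  (U=0, W=0, Z=2, X=0, Y=1) weight 1/48
  (U=0, W=0, Z=2, X=1, Y=0) weight 1/24
  (U=0, W=0, Z=2, X=1, Y=1) weight 1/48
  (U=0, W=1, Z=1, X=0, Y=0) weight 1/72
  (U=0, W=1, Z=1, X=0, Y=1) weight 1/72
  (U=0, W=1, Z=1, X=1, Y=0) weight 1/72
  (U=0, W=1, Z=1, X=1, Y=1) weight 1/72
  … 16 more
Group by W:
  weight(W=0) = 11/48
  weight(W=1) = 7/36
Total weight = 11/48 + 7/36 = 61/144
P(W=0 | obs) = 11/48 / 61/144 = 33/61
P(W=1 | obs) = 7/36 / 61/144 = 28/61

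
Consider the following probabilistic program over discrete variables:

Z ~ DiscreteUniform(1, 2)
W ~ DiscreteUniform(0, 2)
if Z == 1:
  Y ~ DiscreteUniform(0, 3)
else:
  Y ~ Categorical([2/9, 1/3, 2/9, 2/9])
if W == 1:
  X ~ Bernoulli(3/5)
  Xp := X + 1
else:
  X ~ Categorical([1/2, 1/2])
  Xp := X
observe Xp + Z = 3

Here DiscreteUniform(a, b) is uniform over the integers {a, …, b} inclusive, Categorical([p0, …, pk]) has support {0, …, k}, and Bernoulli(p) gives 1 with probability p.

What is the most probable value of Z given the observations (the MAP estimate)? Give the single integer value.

argmax_v P(Z = v | obs) = 2

Enumerate traces; 16 have nonzero weight after conditioning:
  (Z=1, W=1, Y=0, X=1) weight 1/40
  (Z=1, W=1, Y=1, X=1) weight 1/40
  (Z=1, W=1, Y=2, X=1) weight 1/40
  (Z=1, W=1, Y=3, X=1) weight 1/40
  (Z=2, W=0, Y=0, X=1) weight 1/54
  (Z=2, W=0, Y=1, X=1) weight 1/36
  (Z=2, W=0, Y=2, X=1) weight 1/54
  (Z=2, W=0, Y=3, X=1) weight 1/54
  … 8 more
Group by Z:
  weight(Z=1) = 1/10
  weight(Z=2) = 7/30
Total weight = 1/10 + 7/30 = 1/3
P(Z=1 | obs) = 1/10 / 1/3 = 3/10
P(Z=2 | obs) = 7/30 / 1/3 = 7/10
argmax = 2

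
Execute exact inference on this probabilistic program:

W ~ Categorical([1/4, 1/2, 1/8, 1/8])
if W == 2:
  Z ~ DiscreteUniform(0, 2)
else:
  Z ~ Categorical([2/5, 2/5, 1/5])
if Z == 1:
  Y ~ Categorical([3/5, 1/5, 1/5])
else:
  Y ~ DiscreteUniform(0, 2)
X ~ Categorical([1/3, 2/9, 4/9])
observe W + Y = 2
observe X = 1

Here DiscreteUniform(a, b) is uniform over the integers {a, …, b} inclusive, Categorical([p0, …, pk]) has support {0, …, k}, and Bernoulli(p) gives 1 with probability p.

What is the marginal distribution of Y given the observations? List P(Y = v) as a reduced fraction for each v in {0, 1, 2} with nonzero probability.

Enumerate traces; 9 have nonzero weight after conditioning:
  (W=0, Z=0, Y=2, X=1) weight 1/135
  (W=0, Z=1, Y=2, X=1) weight 1/225
  (W=0, Z=2, Y=2, X=1) weight 1/270
  (W=1, Z=0, Y=1, X=1) weight 2/135
  (W=1, Z=1, Y=1, X=1) weight 2/225
  (W=1, Z=2, Y=1, X=1) weight 1/135
  (W=2, Z=0, Y=0, X=1) weight 1/324
  (W=2, Z=1, Y=0, X=1) weight 1/180
  … 1 more
Group by Y:
  weight(Y=0) = 19/1620
  weight(Y=1) = 7/225
  weight(Y=2) = 7/450
Total weight = 19/1620 + 7/225 + 7/450 = 473/8100
P(Y=0 | obs) = 19/1620 / 473/8100 = 95/473
P(Y=1 | obs) = 7/225 / 473/8100 = 252/473
P(Y=2 | obs) = 7/450 / 473/8100 = 126/473

P(Y=0) = 95/473, P(Y=1) = 252/473, P(Y=2) = 126/473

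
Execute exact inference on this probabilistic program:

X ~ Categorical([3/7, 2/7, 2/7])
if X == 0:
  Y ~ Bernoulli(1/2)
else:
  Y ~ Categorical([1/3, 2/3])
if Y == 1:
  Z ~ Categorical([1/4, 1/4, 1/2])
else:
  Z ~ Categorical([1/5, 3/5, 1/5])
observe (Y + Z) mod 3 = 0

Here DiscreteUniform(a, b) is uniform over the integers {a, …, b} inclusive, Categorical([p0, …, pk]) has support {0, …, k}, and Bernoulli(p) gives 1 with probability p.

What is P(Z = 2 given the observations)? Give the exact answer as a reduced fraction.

Enumerate traces; 6 have nonzero weight after conditioning:
  (X=0, Y=0, Z=0) weight 3/70
  (X=0, Y=1, Z=2) weight 3/28
  (X=1, Y=0, Z=0) weight 2/105
  (X=1, Y=1, Z=2) weight 2/21
  (X=2, Y=0, Z=0) weight 2/105
  (X=2, Y=1, Z=2) weight 2/21
Group by Z:
  weight(Z=0) = 17/210
  weight(Z=2) = 25/84
Total weight = 17/210 + 25/84 = 53/140
P(Z=0 | obs) = 17/210 / 53/140 = 34/159
P(Z=2 | obs) = 25/84 / 53/140 = 125/159

P(Z = 2 | obs) = 125/159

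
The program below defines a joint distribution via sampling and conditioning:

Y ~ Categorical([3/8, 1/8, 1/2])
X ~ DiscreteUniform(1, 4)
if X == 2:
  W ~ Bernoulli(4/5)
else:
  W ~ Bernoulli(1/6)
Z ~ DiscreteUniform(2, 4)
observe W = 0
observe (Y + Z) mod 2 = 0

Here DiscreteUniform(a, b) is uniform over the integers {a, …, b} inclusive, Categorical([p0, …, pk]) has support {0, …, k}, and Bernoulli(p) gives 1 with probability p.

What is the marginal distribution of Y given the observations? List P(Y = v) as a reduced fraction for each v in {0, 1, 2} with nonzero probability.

Enumerate traces; 20 have nonzero weight after conditioning:
  (Y=0, X=1, W=0, Z=2) weight 5/192
  (Y=0, X=1, W=0, Z=4) weight 5/192
  (Y=0, X=2, W=0, Z=2) weight 1/160
  (Y=0, X=2, W=0, Z=4) weight 1/160
  (Y=0, X=3, W=0, Z=2) weight 5/192
  (Y=0, X=3, W=0, Z=4) weight 5/192
  (Y=0, X=4, W=0, Z=2) weight 5/192
  (Y=0, X=4, W=0, Z=4) weight 5/192
  (Y=1, X=1, W=0, Z=3) weight 5/576
  (Y=2, X=1, W=0, Z=2) weight 5/144
  … 10 more
Group by Y:
  weight(Y=0) = 27/160
  weight(Y=1) = 9/320
  weight(Y=2) = 9/40
Total weight = 27/160 + 9/320 + 9/40 = 27/64
P(Y=0 | obs) = 27/160 / 27/64 = 2/5
P(Y=1 | obs) = 9/320 / 27/64 = 1/15
P(Y=2 | obs) = 9/40 / 27/64 = 8/15

P(Y=0) = 2/5, P(Y=1) = 1/15, P(Y=2) = 8/15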